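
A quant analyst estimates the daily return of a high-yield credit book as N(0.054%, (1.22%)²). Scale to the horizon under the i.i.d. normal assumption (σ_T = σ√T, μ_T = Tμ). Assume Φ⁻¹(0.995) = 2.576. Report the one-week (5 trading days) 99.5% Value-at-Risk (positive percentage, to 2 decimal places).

6.76%

σ_{5d} = 1.22% × √5 = 2.728%; μ_{5d} = 5 × 0.054% = 0.270%.
VaR = −(0.270%) + 2.576 × 2.728% = 6.757%.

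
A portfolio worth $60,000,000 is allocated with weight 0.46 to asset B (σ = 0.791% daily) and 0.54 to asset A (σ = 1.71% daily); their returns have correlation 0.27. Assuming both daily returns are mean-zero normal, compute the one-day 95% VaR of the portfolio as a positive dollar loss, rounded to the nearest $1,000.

$1,066,000

σ_p² = 0.46²·0.791² + 0.54²·1.71² + 2·0.27·0.46·0.54·0.791·1.71 = 1.1665 (%²).
σ_p = √1.1665 = 1.080%.
At 95%, z = 1.645.
VaR = 1.645 × 1.080% = 1.777%; on $60,000,000 that is $1,066,200.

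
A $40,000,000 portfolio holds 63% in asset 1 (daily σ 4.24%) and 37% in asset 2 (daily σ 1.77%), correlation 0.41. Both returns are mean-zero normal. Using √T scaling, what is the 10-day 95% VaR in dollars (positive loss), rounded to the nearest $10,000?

$6,240,000

σ_p = √(0.63²·4.24² + 0.37²·1.77² + 2·0.41·0.63·0.37·4.24·1.77) = 3.000%.
σ_{10d} = 3.000% × √10 = 9.487%.
z(95%) = 1.645.
VaR = 1.645 × 9.487% = 15.606%; on $40,000,000 that is $6,242,400.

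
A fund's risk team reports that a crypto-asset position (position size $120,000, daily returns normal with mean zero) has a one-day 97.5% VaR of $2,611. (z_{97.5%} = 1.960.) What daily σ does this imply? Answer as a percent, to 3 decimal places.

1.110%

VaR as a fraction: $2,611 / $120,000 = 2.176%.
σ = VaR / z = 2.176% / 1.960 = 1.110%.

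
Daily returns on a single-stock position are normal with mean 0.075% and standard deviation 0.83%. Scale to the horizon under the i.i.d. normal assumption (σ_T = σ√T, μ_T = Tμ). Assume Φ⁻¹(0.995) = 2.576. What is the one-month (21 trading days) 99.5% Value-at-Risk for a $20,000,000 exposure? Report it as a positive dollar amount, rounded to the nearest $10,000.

σ_{21d} = 0.83% × √21 = 3.804%; μ_{21d} = 21 × 0.075% = 1.575%.
VaR = −(1.575%) + 2.576 × 3.804% = 8.224%.
On $20,000,000: 0.08224 × $20,000,000 = $1,644,800.

$1,640,000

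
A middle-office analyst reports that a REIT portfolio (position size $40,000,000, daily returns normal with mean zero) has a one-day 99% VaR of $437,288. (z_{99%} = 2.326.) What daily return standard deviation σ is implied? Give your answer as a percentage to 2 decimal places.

0.47%

VaR as a fraction: $437,288 / $40,000,000 = 1.093%.
σ = VaR / z = 1.093% / 2.326 = 0.470%.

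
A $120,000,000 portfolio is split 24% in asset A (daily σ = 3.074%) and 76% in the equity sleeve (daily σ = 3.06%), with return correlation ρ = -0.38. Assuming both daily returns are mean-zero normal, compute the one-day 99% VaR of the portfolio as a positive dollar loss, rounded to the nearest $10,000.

σ_p² = 0.24²·3.074² + 0.76²·3.06² + 2·-0.38·0.24·0.76·3.074·3.06 = 4.6487 (%²).
σ_p = √4.6487 = 2.156%.
At 99%, z = 2.326.
VaR = 2.326 × 2.156% = 5.015%; on $120,000,000 that is $6,018,000.

$6,020,000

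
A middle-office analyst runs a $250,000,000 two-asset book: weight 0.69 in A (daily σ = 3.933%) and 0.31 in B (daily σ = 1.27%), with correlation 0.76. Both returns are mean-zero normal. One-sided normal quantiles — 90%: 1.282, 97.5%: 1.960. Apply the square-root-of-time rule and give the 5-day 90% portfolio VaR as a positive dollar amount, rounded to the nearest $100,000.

σ_p = √(0.69²·3.933² + 0.31²·1.27² + 2·0.76·0.69·0.31·3.933·1.27) = 3.024%.
σ_{5d} = 3.024% × √5 = 6.762%.
VaR = 1.282 × 6.762% = 8.669%; on $250,000,000 that is $21,672,500.

$21,700,000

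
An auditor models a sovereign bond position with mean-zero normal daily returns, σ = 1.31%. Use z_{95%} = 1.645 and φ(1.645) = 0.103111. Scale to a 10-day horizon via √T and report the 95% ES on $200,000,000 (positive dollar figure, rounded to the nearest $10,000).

σ_{10d} = 1.31% × √10 = 4.143%.
ES multiplier = φ(z)/(1−α) = 0.103111/0.05 = 2.062.
ES = 4.143% × 2.062 = 8.543%; on $200,000,000: $17,086,000.

$17,090,000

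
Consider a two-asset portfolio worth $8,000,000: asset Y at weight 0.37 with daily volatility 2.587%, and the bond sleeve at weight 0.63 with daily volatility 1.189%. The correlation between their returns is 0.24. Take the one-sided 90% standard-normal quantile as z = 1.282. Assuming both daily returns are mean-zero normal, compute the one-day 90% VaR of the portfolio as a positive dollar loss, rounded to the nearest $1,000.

σ_p² = 0.37²·2.587² + 0.63²·1.189² + 2·0.24·0.37·0.63·2.587·1.189 = 1.8215 (%²).
σ_p = √1.8215 = 1.350%.
VaR = 1.282 × 1.350% = 1.731%; on $8,000,000 that is $138,480.

$138,000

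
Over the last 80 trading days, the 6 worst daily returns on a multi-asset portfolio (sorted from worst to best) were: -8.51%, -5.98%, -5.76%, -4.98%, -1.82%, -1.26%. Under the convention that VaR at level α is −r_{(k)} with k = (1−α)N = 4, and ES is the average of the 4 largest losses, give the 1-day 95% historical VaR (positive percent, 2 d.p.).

4.98%

k = 4; the 4th lowest return is -4.98%, so VaR = 4.98%.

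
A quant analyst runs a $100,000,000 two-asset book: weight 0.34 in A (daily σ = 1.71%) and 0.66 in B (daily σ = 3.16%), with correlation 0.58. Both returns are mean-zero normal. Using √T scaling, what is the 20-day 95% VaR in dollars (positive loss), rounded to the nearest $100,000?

$18,200,000

σ_p = √(0.34²·1.71² + 0.66²·3.16² + 2·0.58·0.34·0.66·1.71·3.16) = 2.469%.
σ_{20d} = 2.469% × √20 = 11.042%.
z(95%) = 1.645.
VaR = 1.645 × 11.042% = 18.164%; on $100,000,000 that is $18,164,000.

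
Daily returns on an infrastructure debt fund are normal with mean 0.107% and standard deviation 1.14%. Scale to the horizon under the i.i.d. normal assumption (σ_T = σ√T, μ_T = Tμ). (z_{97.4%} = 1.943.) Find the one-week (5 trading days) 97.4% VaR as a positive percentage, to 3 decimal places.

σ_{5d} = 1.14% × √5 = 2.549%; μ_{5d} = 5 × 0.107% = 0.535%.
VaR = −(0.535%) + 1.943 × 2.549% = 4.418%.

4.418%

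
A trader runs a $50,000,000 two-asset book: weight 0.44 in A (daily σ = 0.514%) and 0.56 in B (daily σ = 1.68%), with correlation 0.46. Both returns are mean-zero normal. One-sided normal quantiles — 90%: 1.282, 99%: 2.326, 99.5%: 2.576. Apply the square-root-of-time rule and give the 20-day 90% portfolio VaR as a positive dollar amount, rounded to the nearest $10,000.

σ_p = √(0.44²·0.514² + 0.56²·1.68² + 2·0.46·0.44·0.56·0.514·1.68) = 1.064%.
σ_{20d} = 1.064% × √20 = 4.758%.
VaR = 1.282 × 4.758% = 6.100%; on $50,000,000 that is $3,050,000.

$3,050,000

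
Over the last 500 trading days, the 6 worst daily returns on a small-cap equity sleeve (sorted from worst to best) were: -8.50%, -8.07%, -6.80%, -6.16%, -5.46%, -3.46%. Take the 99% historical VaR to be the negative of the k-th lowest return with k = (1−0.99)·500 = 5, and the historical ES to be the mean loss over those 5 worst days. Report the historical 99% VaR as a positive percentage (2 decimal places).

k = 5; the 5th lowest return is -5.46%, so VaR = 5.46%.

5.46%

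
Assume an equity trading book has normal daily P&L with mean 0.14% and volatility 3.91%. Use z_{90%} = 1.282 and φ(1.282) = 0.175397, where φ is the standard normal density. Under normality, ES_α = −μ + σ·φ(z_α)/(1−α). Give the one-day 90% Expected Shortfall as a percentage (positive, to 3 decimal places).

Tail multiplier: φ(z)/(1−α) = 0.175397 / 0.1 = 1.754.
ES = −(0.14%) + 3.91% × 1.754 = 6.718%.

6.718%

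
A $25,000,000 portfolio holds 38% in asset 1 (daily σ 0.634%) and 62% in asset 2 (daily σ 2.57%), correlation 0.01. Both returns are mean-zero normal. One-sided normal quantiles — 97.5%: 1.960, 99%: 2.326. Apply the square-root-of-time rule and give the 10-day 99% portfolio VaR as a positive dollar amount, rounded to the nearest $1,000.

$2,968,000

σ_p = √(0.38²·0.634² + 0.62²·2.57² + 2·0.01·0.38·0.62·0.634·2.57) = 1.614%.
σ_{10d} = 1.614% × √10 = 5.104%.
VaR = 2.326 × 5.104% = 11.872%; on $25,000,000 that is $2,968,000.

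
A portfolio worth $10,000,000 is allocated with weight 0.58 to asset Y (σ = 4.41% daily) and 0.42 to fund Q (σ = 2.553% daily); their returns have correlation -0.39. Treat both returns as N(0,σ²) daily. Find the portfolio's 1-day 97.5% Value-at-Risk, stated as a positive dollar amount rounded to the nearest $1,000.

$462,000

σ_p² = 0.58²·4.41² + 0.42²·2.553² + 2·-0.39·0.58·0.42·4.41·2.553 = 5.5528 (%²).
σ_p = √5.5528 = 2.356%.
At 97.5%, z = 1.960.
VaR = 1.960 × 2.356% = 4.618%; on $10,000,000 that is $461,800.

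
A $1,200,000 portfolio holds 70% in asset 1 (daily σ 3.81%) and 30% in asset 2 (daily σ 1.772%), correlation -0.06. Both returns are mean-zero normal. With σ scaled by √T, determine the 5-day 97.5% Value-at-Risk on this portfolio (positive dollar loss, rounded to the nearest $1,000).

$141,000

σ_p = √(0.7²·3.81² + 0.3²·1.772² + 2·-0.06·0.7·0.3·3.81·1.772) = 2.688%.
σ_{5d} = 2.688% × √5 = 6.011%.
z(97.5%) = 1.960.
VaR = 1.960 × 6.011% = 11.782%; on $1,200,000 that is $141,384.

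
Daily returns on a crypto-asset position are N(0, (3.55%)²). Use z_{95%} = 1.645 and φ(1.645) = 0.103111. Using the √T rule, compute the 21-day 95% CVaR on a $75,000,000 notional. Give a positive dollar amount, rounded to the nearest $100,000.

$25,200,000

σ_{21d} = 3.55% × √21 = 16.268%.
ES multiplier = φ(z)/(1−α) = 0.103111/0.05 = 2.062.
ES = 16.268% × 2.062 = 33.545%; on $75,000,000: $25,158,750.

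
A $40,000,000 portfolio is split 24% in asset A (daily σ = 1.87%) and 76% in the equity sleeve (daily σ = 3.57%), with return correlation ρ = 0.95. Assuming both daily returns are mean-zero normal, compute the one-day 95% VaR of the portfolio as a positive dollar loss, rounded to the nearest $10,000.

σ_p² = 0.24²·1.87² + 0.76²·3.57² + 2·0.95·0.24·0.76·1.87·3.57 = 9.8765 (%²).
σ_p = √9.8765 = 3.143%.
At 95%, z = 1.645.
VaR = 1.645 × 3.143% = 5.170%; on $40,000,000 that is $2,068,000.

$2,070,000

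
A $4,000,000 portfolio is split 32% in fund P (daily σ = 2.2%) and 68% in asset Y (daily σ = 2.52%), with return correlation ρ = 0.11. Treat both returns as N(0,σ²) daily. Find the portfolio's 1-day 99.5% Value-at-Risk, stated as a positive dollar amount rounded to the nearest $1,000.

σ_p² = 0.32²·2.2² + 0.68²·2.52² + 2·0.11·0.32·0.68·2.2·2.52 = 3.6974 (%²).
σ_p = √3.6974 = 1.923%.
At 99.5%, z = 2.576.
VaR = 2.576 × 1.923% = 4.954%; on $4,000,000 that is $198,160.

$198,000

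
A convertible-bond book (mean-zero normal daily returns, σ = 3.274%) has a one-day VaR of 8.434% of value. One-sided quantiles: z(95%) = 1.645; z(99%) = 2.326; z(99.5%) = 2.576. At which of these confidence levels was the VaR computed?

99.5%

Implied z = VaR/σ = 8.434 / 3.274 = 2.576.
This matches z(99.5%) = 2.576.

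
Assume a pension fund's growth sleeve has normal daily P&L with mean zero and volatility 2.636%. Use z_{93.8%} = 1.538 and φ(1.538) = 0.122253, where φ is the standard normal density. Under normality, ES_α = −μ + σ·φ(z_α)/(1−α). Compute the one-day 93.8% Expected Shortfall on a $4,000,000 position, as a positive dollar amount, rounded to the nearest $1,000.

$208,000

Tail multiplier: φ(z)/(1−α) = 0.122253 / 0.062 = 1.972.
ES = 2.636% × 1.972 = 5.198%.
On $4,000,000: 0.05198 × $4,000,000 = $207,920.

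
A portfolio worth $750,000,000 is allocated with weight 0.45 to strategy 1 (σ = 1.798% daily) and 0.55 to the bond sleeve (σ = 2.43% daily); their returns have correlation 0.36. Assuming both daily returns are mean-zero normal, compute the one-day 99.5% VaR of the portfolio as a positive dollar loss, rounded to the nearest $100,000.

$34,700,000

σ_p² = 0.45²·1.798² + 0.55²·2.43² + 2·0.36·0.45·0.55·1.798·2.43 = 3.2195 (%²).
σ_p = √3.2195 = 1.794%.
At 99.5%, z = 2.576.
VaR = 2.576 × 1.794% = 4.621%; on $750,000,000 that is $34,657,500.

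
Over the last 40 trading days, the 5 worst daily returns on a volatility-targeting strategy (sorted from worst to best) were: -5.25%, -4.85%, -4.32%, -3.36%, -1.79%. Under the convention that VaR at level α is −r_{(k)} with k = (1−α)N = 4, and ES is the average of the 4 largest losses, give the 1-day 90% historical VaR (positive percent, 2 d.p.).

3.36%

k = 4; the 4th lowest return is -3.36%, so VaR = 3.36%.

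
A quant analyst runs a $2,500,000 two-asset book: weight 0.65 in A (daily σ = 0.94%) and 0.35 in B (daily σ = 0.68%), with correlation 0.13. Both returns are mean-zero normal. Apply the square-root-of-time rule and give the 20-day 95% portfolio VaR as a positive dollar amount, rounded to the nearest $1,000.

σ_p = √(0.65²·0.94² + 0.35²·0.68² + 2·0.13·0.65·0.35·0.94·0.68) = 0.684%.
σ_{20d} = 0.684% × √20 = 3.059%.
z(95%) = 1.645.
VaR = 1.645 × 3.059% = 5.032%; on $2,500,000 that is $125,800.

$126,000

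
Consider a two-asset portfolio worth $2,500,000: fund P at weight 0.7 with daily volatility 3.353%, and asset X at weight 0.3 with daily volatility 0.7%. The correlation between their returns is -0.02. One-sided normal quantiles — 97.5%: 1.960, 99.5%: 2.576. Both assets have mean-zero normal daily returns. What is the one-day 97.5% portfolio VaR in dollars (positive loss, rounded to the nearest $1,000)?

$115,000

σ_p² = 0.7²·3.353² + 0.3²·0.7² + 2·-0.02·0.7·0.3·3.353·0.7 = 5.5333 (%²).
σ_p = √5.5333 = 2.352%.
VaR = 1.960 × 2.352% = 4.610%; on $2,500,000 that is $115,250.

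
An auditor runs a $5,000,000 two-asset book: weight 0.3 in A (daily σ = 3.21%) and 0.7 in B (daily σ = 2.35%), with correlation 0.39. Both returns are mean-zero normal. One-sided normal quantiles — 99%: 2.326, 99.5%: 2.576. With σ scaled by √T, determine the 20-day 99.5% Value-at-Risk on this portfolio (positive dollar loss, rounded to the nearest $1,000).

σ_p = √(0.3²·3.21² + 0.7²·2.35² + 2·0.39·0.3·0.7·3.21·2.35) = 2.207%.
σ_{20d} = 2.207% × √20 = 9.870%.
VaR = 2.576 × 9.870% = 25.425%; on $5,000,000 that is $1,271,250.

$1,271,000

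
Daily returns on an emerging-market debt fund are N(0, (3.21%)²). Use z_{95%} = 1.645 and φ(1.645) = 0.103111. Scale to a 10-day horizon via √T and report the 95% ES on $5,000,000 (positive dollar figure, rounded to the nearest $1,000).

$1,047,000

σ_{10d} = 3.21% × √10 = 10.151%.
ES multiplier = φ(z)/(1−α) = 0.103111/0.05 = 2.062.
ES = 10.151% × 2.062 = 20.931%; on $5,000,000: $1,046,550.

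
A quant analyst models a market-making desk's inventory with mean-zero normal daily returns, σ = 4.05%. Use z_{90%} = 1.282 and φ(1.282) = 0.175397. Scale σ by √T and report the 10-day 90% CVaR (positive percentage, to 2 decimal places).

σ_{10d} = 4.05% × √10 = 12.807%.
ES multiplier = φ(z)/(1−α) = 0.175397/0.1 = 1.754.
ES = 12.807% × 1.754 = 22.463%.

22.46%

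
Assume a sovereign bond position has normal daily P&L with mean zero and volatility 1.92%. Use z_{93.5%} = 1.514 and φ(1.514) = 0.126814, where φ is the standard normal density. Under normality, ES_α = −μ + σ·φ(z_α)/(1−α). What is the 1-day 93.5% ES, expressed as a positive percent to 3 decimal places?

3.746%

Tail multiplier: φ(z)/(1−α) = 0.126814 / 0.065 = 1.951.
ES = 1.92% × 1.951 = 3.746%.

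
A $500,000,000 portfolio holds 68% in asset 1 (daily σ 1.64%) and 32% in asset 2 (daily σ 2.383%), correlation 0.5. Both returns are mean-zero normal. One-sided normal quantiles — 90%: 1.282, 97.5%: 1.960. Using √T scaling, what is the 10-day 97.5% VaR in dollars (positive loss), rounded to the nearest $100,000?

σ_p = √(0.68²·1.64² + 0.32²·2.383² + 2·0.5·0.68·0.32·1.64·2.383) = 1.636%.
σ_{10d} = 1.636% × √10 = 5.173%.
VaR = 1.960 × 5.173% = 10.139%; on $500,000,000 that is $50,695,000.

$50,700,000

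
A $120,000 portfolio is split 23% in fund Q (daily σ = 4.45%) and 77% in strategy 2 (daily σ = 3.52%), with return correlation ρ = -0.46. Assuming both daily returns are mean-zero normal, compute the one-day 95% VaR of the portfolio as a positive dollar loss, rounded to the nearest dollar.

σ_p² = 0.23²·4.45² + 0.77²·3.52² + 2·-0.46·0.23·0.77·4.45·3.52 = 5.8417 (%²).
σ_p = √5.8417 = 2.417%.
At 95%, z = 1.645.
VaR = 1.645 × 2.417% = 3.976%; on $120,000 that is $4,771.

$4,771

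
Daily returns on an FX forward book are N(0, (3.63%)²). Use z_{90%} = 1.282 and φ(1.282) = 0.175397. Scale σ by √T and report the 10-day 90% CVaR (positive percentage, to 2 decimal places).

20.13%

σ_{10d} = 3.63% × √10 = 11.479%.
ES multiplier = φ(z)/(1−α) = 0.175397/0.1 = 1.754.
ES = 11.479% × 1.754 = 20.134%.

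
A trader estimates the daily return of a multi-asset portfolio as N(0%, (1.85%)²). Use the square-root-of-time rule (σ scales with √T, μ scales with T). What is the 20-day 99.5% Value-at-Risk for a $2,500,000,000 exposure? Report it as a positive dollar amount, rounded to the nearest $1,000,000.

At 99.5%, z = 2.576.
σ_{20d} = 1.85% × √20 = 8.273%.
VaR = 2.576 × 8.273% = 21.311%.
On $2,500,000,000: 0.21311 × $2,500,000,000 = $532,775,000.

$533,000,000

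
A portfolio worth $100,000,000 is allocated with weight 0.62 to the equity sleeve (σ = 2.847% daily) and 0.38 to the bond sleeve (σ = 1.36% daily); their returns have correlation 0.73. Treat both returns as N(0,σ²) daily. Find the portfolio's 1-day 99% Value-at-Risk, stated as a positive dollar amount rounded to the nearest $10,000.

$5,050,000

σ_p² = 0.62²·2.847² + 0.38²·1.36² + 2·0.73·0.62·0.38·2.847·1.36 = 4.7146 (%²).
σ_p = √4.7146 = 2.171%.
At 99%, z = 2.326.
VaR = 2.326 × 2.171% = 5.050%; on $100,000,000 that is $5,050,000.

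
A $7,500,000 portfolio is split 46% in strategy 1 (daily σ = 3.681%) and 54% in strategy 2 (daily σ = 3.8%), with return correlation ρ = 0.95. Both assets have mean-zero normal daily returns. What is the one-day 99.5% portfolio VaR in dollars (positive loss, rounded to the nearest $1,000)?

$715,000

σ_p² = 0.46²·3.681² + 0.54²·3.8² + 2·0.95·0.46·0.54·3.681·3.8 = 13.6795 (%²).
σ_p = √13.6795 = 3.699%.
At 99.5%, z = 2.576.
VaR = 2.576 × 3.699% = 9.529%; on $7,500,000 that is $714,675.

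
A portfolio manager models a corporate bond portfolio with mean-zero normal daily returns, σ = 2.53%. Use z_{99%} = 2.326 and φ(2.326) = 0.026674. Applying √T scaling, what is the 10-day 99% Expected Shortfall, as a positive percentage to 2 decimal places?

σ_{10d} = 2.53% × √10 = 8.001%.
ES multiplier = φ(z)/(1−α) = 0.026674/0.01 = 2.667.
ES = 8.001% × 2.667 = 21.339%.

21.34%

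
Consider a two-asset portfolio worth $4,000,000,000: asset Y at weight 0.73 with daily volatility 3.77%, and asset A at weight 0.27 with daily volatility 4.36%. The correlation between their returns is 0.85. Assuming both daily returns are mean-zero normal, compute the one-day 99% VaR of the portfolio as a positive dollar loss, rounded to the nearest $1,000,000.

σ_p² = 0.73²·3.77² + 0.27²·4.36² + 2·0.85·0.73·0.27·3.77·4.36 = 14.4675 (%²).
σ_p = √14.4675 = 3.804%.
At 99%, z = 2.326.
VaR = 2.326 × 3.804% = 8.848%; on $4,000,000,000 that is $353,920,000.

$354,000,000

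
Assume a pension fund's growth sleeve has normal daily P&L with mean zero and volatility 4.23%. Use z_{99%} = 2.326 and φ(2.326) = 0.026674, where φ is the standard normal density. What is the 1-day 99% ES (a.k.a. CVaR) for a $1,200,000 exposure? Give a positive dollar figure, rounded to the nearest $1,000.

Tail multiplier: φ(z)/(1−α) = 0.026674 / 0.01 = 2.667.
ES = 4.23% × 2.667 = 11.281%.
On $1,200,000: 0.11281 × $1,200,000 = $135,372.

$135,000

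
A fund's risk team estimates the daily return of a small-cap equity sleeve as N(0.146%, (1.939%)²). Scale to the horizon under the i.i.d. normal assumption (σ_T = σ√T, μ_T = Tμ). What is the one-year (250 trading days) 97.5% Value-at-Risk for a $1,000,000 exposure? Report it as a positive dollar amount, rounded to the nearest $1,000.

At 97.5%, z = 1.960.
σ_{250d} = 1.939% × √250 = 30.658%; μ_{250d} = 250 × 0.146% = 36.500%.
VaR = −(36.500%) + 1.960 × 30.658% = 23.590%.
On $1,000,000: 0.23590 × $1,000,000 = $235,900.

$236,000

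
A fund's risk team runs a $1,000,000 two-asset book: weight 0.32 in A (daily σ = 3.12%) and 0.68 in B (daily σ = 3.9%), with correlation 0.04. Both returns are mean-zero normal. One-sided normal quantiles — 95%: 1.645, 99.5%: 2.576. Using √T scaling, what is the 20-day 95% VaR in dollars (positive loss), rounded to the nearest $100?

σ_p = √(0.32²·3.12² + 0.68²·3.9² + 2·0.04·0.32·0.68·3.12·3.9) = 2.871%.
σ_{20d} = 2.871% × √20 = 12.840%.
VaR = 1.645 × 12.840% = 21.122%; on $1,000,000 that is $211,220.

$211,200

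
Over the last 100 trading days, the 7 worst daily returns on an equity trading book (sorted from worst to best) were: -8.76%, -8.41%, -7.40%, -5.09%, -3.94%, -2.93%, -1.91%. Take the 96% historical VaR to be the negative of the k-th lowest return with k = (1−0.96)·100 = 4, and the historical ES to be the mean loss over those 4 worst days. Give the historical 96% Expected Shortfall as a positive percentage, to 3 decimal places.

The 4 worst returns sum to -29.66%.
ES = −(-29.66%) / 4 = 7.415%.

7.415%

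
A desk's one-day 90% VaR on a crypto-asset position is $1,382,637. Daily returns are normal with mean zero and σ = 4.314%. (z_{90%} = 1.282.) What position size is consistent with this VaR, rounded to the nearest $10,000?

$25,000,000

VaR as a fraction of value: z·σ = 1.282 × 4.314% = 5.53055%.
Position = $1,382,637 / 0.0553055 = $25,000,000.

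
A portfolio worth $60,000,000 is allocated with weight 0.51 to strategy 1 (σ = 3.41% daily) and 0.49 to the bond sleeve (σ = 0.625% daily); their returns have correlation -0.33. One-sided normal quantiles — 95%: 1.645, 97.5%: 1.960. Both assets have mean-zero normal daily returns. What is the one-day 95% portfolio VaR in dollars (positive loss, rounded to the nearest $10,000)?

$1,640,000

σ_p² = 0.51²·3.41² + 0.49²·0.625² + 2·-0.33·0.51·0.49·3.41·0.625 = 2.7667 (%²).
σ_p = √2.7667 = 1.663%.
VaR = 1.645 × 1.663% = 2.736%; on $60,000,000 that is $1,641,600.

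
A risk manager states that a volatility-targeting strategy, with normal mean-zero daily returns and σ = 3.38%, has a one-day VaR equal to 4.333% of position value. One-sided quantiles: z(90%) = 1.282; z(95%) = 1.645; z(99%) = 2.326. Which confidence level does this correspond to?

Implied z = VaR/σ = 4.333 / 3.38 = 1.282.
This matches z(90%) = 1.282.

90%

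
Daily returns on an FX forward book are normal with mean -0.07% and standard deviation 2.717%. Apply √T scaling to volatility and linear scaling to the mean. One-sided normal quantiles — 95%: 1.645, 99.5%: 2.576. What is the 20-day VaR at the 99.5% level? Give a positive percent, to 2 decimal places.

σ_{20d} = 2.717% × √20 = 12.151%; μ_{20d} = 20 × -0.07% = -1.400%.
VaR = −(-1.400%) + 2.576 × 12.151% = 32.701%.

32.70%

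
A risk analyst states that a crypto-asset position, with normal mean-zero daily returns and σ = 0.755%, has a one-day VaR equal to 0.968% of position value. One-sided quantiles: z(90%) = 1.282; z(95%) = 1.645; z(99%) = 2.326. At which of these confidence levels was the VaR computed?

90%

Implied z = VaR/σ = 0.968 / 0.755 = 1.282.
This matches z(90%) = 1.282.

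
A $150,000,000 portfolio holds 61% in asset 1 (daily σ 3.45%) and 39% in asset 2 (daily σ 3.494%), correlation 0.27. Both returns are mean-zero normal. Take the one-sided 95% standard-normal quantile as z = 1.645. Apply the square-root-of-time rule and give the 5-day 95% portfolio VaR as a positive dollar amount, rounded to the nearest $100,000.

$15,400,000

σ_p = √(0.61²·3.45² + 0.39²·3.494² + 2·0.27·0.61·0.39·3.45·3.494) = 2.799%.
σ_{5d} = 2.799% × √5 = 6.259%.
VaR = 1.645 × 6.259% = 10.296%; on $150,000,000 that is $15,444,000.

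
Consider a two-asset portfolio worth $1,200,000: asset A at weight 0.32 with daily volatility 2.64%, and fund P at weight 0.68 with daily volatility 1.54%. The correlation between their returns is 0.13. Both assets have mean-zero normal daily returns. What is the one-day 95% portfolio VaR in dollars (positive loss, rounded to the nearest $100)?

$28,200

σ_p² = 0.32²·2.64² + 0.68²·1.54² + 2·0.13·0.32·0.68·2.64·1.54 = 2.0403 (%²).
σ_p = √2.0403 = 1.428%.
At 95%, z = 1.645.
VaR = 1.645 × 1.428% = 2.349%; on $1,200,000 that is $28,188.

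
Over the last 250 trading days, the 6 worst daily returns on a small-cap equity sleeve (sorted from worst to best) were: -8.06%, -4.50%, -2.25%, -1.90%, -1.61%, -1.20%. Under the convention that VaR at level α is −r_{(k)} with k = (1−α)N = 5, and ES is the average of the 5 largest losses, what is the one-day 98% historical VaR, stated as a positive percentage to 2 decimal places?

1.61%

k = 5; the 5th lowest return is -1.61%, so VaR = 1.61%.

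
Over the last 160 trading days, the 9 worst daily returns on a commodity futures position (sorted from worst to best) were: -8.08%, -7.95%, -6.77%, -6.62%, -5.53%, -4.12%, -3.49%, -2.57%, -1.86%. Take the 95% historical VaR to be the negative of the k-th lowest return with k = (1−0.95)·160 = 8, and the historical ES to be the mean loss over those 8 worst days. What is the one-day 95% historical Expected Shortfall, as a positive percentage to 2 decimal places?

The 8 worst returns sum to -45.13%.
ES = −(-45.13%) / 8 = 5.64125% ≈ 5.64%.

5.64%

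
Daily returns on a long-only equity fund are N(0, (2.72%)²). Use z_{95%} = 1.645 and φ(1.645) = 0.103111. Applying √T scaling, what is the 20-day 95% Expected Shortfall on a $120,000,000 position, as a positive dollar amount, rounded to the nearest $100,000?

σ_{20d} = 2.72% × √20 = 12.164%.
ES multiplier = φ(z)/(1−α) = 0.103111/0.05 = 2.062.
ES = 12.164% × 2.062 = 25.082%; on $120,000,000: $30,098,400.

$30,100,000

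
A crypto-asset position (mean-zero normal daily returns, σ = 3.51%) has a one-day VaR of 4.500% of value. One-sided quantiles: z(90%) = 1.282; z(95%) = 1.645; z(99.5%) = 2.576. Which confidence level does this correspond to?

Implied z = VaR/σ = 4.500 / 3.51 = 1.282.
This matches z(90%) = 1.282.

90%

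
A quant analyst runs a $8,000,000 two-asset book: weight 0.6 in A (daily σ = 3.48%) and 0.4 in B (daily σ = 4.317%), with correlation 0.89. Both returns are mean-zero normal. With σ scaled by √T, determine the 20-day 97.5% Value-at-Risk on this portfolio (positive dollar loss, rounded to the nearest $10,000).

σ_p = √(0.6²·3.48² + 0.4²·4.317² + 2·0.89·0.6·0.4·3.48·4.317) = 3.709%.
σ_{20d} = 3.709% × √20 = 16.587%.
z(97.5%) = 1.960.
VaR = 1.960 × 16.587% = 32.511%; on $8,000,000 that is $2,600,880.

$2,600,000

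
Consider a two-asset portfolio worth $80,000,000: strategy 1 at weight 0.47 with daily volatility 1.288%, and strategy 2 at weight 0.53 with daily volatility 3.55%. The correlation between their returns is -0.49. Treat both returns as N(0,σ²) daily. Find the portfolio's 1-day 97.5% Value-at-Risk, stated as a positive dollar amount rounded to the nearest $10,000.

$2,620,000

σ_p² = 0.47²·1.288² + 0.53²·3.55² + 2·-0.49·0.47·0.53·1.288·3.55 = 2.7903 (%²).
σ_p = √2.7903 = 1.670%.
At 97.5%, z = 1.960.
VaR = 1.960 × 1.670% = 3.273%; on $80,000,000 that is $2,618,400.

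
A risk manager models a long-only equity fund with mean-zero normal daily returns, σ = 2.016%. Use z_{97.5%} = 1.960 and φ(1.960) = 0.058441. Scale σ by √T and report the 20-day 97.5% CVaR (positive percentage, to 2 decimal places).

21.08%

σ_{20d} = 2.016% × √20 = 9.016%.
ES multiplier = φ(z)/(1−α) = 0.058441/0.025 = 2.338.
ES = 9.016% × 2.338 = 21.079%.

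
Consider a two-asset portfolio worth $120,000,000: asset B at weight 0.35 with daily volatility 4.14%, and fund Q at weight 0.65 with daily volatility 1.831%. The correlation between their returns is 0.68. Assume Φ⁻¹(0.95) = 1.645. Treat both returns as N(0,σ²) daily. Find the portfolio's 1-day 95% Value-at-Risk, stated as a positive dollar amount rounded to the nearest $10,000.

$4,780,000

σ_p² = 0.35²·4.14² + 0.65²·1.831² + 2·0.68·0.35·0.65·4.14·1.831 = 5.8614 (%²).
σ_p = √5.8614 = 2.421%.
VaR = 1.645 × 2.421% = 3.983%; on $120,000,000 that is $4,779,600.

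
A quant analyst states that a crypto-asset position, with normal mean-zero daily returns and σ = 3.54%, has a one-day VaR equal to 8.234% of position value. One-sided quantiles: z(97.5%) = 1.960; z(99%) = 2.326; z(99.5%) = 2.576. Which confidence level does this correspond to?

99%

Implied z = VaR/σ = 8.234 / 3.54 = 2.326.
This matches z(99%) = 2.326.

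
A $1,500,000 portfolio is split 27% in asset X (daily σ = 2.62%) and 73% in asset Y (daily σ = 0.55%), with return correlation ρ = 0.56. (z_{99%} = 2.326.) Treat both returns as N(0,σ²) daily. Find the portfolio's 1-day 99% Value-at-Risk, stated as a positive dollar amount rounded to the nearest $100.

σ_p² = 0.27²·2.62² + 0.73²·0.55² + 2·0.56·0.27·0.73·2.62·0.55 = 0.9797 (%²).
σ_p = √0.9797 = 0.990%.
VaR = 2.326 × 0.990% = 2.303%; on $1,500,000 that is $34,545.

$34,500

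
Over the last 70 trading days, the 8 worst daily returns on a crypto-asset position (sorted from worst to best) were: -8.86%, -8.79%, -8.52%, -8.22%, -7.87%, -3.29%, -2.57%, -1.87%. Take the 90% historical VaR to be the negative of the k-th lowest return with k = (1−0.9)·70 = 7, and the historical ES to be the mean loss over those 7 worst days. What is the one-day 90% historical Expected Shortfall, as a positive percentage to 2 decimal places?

6.87%

The 7 worst returns sum to -48.12%.
ES = −(-48.12%) / 7 = 6.8742…% ≈ 6.87%.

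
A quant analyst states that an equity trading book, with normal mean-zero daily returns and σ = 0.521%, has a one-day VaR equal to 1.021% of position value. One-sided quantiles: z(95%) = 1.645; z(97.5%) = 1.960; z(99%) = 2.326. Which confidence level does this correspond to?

Implied z = VaR/σ = 1.021 / 0.521 = 1.960.
This matches z(97.5%) = 1.960.

97.5%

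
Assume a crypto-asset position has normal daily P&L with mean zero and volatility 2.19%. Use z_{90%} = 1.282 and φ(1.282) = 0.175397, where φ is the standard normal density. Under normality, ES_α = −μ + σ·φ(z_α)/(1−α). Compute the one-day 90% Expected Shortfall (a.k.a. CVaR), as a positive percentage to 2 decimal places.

Tail multiplier: φ(z)/(1−α) = 0.175397 / 0.1 = 1.754.
ES = 2.19% × 1.754 = 3.841%.

3.84%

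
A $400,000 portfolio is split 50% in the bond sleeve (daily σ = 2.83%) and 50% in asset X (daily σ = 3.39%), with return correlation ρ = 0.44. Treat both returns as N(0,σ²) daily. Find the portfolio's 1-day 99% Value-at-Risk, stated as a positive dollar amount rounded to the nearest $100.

σ_p² = 0.5²·2.83² + 0.5²·3.39² + 2·0.44·0.5·0.5·2.83·3.39 = 6.9859 (%²).
σ_p = √6.9859 = 2.643%.
At 99%, z = 2.326.
VaR = 2.326 × 2.643% = 6.148%; on $400,000 that is $24,592.

$24,600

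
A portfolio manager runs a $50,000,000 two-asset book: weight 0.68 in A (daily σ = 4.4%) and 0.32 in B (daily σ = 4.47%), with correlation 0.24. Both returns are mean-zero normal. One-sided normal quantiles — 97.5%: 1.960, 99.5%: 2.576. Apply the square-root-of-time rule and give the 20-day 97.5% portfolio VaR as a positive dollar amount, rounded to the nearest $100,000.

σ_p = √(0.68²·4.4² + 0.32²·4.47² + 2·0.24·0.68·0.32·4.4·4.47) = 3.613%.
σ_{20d} = 3.613% × √20 = 16.158%.
VaR = 1.960 × 16.158% = 31.670%; on $50,000,000 that is $15,835,000.

$15,800,000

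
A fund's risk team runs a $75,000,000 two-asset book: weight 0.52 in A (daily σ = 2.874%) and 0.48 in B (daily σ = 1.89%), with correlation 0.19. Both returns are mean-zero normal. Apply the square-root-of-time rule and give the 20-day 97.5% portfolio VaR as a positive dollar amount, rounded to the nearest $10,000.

$12,420,000

σ_p = √(0.52²·2.874² + 0.48²·1.89² + 2·0.19·0.52·0.48·2.874·1.89) = 1.890%.
σ_{20d} = 1.890% × √20 = 8.452%.
z(97.5%) = 1.960.
VaR = 1.960 × 8.452% = 16.566%; on $75,000,000 that is $12,424,500.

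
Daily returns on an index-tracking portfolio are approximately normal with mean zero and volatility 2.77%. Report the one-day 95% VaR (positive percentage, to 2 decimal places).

At 95% one-sided, z = 1.645.
VaR = z·σ = 1.645 × 2.77% = 4.557%.

4.56%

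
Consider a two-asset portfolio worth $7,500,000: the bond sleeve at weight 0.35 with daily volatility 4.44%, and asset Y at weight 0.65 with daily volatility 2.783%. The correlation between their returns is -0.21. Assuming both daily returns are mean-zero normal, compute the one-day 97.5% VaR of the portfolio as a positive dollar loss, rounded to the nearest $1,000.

$312,000

σ_p² = 0.35²·4.44² + 0.65²·2.783² + 2·-0.21·0.35·0.65·4.44·2.783 = 4.5066 (%²).
σ_p = √4.5066 = 2.123%.
At 97.5%, z = 1.960.
VaR = 1.960 × 2.123% = 4.161%; on $7,500,000 that is $312,075.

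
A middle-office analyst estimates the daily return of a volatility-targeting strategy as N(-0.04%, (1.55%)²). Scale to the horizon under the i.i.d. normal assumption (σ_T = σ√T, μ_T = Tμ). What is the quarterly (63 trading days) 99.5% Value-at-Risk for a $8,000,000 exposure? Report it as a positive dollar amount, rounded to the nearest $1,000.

At 99.5%, z = 2.576.
σ_{63d} = 1.55% × √63 = 12.303%; μ_{63d} = 63 × -0.04% = -2.520%.
VaR = −(-2.520%) + 2.576 × 12.303% = 34.213%.
On $8,000,000: 0.34213 × $8,000,000 = $2,737,040.

$2,737,000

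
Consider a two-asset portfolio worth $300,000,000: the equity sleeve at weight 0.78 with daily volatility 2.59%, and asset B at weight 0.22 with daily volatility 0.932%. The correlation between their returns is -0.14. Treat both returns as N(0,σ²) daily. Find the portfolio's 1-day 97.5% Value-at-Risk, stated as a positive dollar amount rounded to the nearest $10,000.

σ_p² = 0.78²·2.59² + 0.22²·0.932² + 2·-0.14·0.78·0.22·2.59·0.932 = 4.0073 (%²).
σ_p = √4.0073 = 2.002%.
At 97.5%, z = 1.960.
VaR = 1.960 × 2.002% = 3.924%; on $300,000,000 that is $11,772,000.

$11,770,000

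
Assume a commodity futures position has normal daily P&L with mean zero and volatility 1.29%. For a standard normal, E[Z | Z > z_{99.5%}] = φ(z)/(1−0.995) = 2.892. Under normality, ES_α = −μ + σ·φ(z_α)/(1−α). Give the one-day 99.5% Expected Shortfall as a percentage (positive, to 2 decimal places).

ES = 1.29% × 2.892 = 3.731%.

3.73%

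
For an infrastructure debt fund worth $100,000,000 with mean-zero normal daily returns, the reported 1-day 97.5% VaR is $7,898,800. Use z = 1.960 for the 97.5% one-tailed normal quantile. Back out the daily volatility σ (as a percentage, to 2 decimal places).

VaR as a fraction: $7,898,800 / $100,000,000 = 7.899%.
σ = VaR / z = 7.899% / 1.960 = 4.030%.

4.03%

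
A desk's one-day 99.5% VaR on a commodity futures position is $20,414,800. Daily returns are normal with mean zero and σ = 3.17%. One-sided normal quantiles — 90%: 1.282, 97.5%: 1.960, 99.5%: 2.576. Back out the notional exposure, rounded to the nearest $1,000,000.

VaR as a fraction of value: z·σ = 2.576 × 3.17% = 8.16592%.
Position = $20,414,800 / 0.0816592 = $250,000,000.

$250,000,000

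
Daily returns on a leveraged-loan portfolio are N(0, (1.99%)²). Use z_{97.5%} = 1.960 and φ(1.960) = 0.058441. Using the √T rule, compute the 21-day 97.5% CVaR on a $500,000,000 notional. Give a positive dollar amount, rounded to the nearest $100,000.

σ_{21d} = 1.99% × √21 = 9.119%.
ES multiplier = φ(z)/(1−α) = 0.058441/0.025 = 2.338.
ES = 9.119% × 2.338 = 21.320%; on $500,000,000: $106,600,000.

$106,600,000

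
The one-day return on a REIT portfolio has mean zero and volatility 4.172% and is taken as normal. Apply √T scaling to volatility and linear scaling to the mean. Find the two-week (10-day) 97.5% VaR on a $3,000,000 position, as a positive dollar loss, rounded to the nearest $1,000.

$776,000

At 97.5%, z = 1.960.
σ_{10d} = 4.172% × √10 = 13.193%.
VaR = 1.960 × 13.193% = 25.858%.
On $3,000,000: 0.25858 × $3,000,000 = $775,740.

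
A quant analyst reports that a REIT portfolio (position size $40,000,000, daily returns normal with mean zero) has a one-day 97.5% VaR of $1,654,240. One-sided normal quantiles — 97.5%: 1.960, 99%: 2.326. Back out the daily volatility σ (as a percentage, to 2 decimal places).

VaR as a fraction: $1,654,240 / $40,000,000 = 4.136%.
σ = VaR / z = 4.136% / 1.960 = 2.110%.

2.11%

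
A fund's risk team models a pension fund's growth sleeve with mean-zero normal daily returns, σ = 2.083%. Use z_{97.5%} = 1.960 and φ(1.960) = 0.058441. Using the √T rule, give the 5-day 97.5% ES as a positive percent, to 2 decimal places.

10.89%

σ_{5d} = 2.083% × √5 = 4.658%.
ES multiplier = φ(z)/(1−α) = 0.058441/0.025 = 2.338.
ES = 4.658% × 2.338 = 10.890%.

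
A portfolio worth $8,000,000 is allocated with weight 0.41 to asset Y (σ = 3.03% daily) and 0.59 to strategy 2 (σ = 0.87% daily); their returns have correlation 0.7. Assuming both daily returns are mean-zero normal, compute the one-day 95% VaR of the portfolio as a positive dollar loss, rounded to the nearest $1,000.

σ_p² = 0.41²·3.03² + 0.59²·0.87² + 2·0.7·0.41·0.59·3.03·0.87 = 2.6995 (%²).
σ_p = √2.6995 = 1.643%.
At 95%, z = 1.645.
VaR = 1.645 × 1.643% = 2.703%; on $8,000,000 that is $216,240.

$216,000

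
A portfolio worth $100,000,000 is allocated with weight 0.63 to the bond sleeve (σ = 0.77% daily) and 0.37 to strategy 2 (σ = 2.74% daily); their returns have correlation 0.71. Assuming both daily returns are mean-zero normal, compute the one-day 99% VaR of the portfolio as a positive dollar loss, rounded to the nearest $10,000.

σ_p² = 0.63²·0.77² + 0.37²·2.74² + 2·0.71·0.63·0.37·0.77·2.74 = 1.9615 (%²).
σ_p = √1.9615 = 1.401%.
At 99%, z = 2.326.
VaR = 2.326 × 1.401% = 3.259%; on $100,000,000 that is $3,259,000.

$3,260,000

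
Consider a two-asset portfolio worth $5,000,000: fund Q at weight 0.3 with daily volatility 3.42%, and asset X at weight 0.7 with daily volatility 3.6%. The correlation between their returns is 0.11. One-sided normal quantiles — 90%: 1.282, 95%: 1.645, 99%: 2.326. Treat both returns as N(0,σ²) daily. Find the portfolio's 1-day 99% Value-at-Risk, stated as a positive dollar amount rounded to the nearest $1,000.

σ_p² = 0.3²·3.42² + 0.7²·3.6² + 2·0.11·0.3·0.7·3.42·3.6 = 7.9719 (%²).
σ_p = √7.9719 = 2.823%.
VaR = 2.326 × 2.823% = 6.566%; on $5,000,000 that is $328,300.

$328,000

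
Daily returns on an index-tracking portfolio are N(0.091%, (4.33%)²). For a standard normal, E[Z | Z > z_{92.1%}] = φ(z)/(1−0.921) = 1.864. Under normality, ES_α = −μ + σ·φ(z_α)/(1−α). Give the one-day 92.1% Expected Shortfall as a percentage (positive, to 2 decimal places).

7.98%

ES = −(0.091%) + 4.33% × 1.864 = 7.980%.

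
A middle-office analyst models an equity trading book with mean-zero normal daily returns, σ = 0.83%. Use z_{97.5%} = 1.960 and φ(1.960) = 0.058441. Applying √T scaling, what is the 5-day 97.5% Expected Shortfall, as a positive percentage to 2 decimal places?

σ_{5d} = 0.83% × √5 = 1.856%.
ES multiplier = φ(z)/(1−α) = 0.058441/0.025 = 2.338.
ES = 1.856% × 2.338 = 4.339%.

4.34%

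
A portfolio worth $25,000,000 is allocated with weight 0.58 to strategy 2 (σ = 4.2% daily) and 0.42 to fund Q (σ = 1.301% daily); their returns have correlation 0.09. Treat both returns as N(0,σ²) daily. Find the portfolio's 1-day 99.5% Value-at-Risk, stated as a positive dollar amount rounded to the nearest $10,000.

$1,640,000

σ_p² = 0.58²·4.2² + 0.42²·1.301² + 2·0.09·0.58·0.42·4.2·1.301 = 6.4723 (%²).
σ_p = √6.4723 = 2.544%.
At 99.5%, z = 2.576.
VaR = 2.576 × 2.544% = 6.553%; on $25,000,000 that is $1,638,250.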